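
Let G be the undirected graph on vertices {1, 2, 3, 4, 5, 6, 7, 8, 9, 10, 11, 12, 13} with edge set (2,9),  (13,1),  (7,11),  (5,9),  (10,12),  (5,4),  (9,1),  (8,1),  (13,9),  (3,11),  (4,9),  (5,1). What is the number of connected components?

4

Component: {6}
Component: {10, 12}
Component: {3, 7, 11}
Component: {1, 2, 4, 5, 8, 9, 13}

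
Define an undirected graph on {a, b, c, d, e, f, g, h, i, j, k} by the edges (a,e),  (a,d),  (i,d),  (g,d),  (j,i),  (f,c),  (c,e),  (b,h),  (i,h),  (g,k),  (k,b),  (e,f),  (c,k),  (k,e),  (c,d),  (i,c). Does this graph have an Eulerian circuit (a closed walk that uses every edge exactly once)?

No

Degrees: a:2, b:2, c:5, d:4, e:4, f:2, g:2, h:2, i:4, j:1, k:4
c, j have odd degree; an Eulerian circuit needs every degree to be even, so none exists.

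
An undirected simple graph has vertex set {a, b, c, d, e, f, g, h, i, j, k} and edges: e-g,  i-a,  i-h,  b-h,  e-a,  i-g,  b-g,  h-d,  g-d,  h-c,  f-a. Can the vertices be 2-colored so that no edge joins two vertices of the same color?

Yes

A valid 2-coloring puts {b, c, d, e, f, i, j, k} on one side and {a, g, h} on the other; every edge crosses between the two sides.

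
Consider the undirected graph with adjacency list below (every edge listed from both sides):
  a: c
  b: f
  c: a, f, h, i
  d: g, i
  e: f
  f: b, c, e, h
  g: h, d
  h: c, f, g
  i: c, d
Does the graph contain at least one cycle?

Yes

The graph has 9 vertices, 10 edges, and 1 connected component.
One cycle is c-i-d-g-h-c.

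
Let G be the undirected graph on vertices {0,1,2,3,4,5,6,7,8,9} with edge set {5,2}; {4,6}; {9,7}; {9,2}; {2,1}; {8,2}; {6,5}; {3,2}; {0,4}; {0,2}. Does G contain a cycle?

Yes

|V| = 10, |E| = 10, number of components = 1.
One cycle is 0-4-6-5-2-0.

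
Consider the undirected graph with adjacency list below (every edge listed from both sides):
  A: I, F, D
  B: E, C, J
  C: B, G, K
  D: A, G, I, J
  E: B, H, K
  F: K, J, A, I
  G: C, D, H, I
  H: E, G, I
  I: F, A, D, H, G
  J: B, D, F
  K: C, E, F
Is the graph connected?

Yes

A breadth-first search from A visits A, D, I, F, J, G, H, K, B, C, E — all 11 vertices — so the graph is connected.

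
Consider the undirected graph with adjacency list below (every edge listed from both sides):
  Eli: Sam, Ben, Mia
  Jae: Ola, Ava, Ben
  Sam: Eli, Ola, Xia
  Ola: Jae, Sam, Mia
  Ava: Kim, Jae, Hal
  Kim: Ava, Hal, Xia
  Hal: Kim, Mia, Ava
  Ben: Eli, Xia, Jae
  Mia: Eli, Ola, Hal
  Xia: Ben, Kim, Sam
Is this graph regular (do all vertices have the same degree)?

Degrees: Eli:3, Jae:3, Sam:3, Ola:3, Ava:3, Kim:3, Hal:3, Ben:3, Mia:3, Xia:3
All degrees equal 3; the graph is regular.

Yes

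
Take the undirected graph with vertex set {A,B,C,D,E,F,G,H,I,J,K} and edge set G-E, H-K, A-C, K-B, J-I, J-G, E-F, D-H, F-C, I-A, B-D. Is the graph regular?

Yes

Degrees: A:2, B:2, C:2, D:2, E:2, F:2, G:2, H:2, I:2, J:2, K:2
All degrees equal 2; the graph is regular.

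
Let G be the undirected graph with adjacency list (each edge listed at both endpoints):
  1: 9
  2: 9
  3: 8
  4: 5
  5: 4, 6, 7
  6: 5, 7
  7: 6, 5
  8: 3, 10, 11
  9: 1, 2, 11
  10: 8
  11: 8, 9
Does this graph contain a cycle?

Yes

The graph has 11 vertices, 10 edges, and 2 connected components.
Since 10 > 11 - 2, a cycle must exist; for instance 5-7-6-5.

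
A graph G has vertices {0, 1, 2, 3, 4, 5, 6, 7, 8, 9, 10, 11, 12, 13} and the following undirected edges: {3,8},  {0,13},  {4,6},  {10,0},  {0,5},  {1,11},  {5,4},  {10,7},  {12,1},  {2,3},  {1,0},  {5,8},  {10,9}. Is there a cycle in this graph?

No

|V| = 14, |E| = 13, number of components = 1.
Since 13 = 14 - 1, the graph is a forest and contains no cycle.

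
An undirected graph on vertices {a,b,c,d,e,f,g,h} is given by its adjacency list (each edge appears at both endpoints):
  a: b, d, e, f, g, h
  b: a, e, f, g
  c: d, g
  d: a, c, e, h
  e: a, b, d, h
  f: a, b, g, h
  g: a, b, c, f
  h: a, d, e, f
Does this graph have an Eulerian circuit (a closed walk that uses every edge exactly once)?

Degrees: a:6, b:4, c:2, d:4, e:4, f:4, g:4, h:4
Every vertex has even degree and the edges form a single connected piece, so an Eulerian circuit exists.

Yes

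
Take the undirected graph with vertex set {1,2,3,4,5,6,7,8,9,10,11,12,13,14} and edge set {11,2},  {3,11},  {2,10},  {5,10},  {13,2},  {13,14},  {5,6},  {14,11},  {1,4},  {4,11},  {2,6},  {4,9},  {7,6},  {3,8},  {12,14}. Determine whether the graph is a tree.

The graph has 14 vertices and 15 edges.
A tree on 14 vertices has exactly 13 edges; this graph has 15, so it contains a cycle and is not a tree.

No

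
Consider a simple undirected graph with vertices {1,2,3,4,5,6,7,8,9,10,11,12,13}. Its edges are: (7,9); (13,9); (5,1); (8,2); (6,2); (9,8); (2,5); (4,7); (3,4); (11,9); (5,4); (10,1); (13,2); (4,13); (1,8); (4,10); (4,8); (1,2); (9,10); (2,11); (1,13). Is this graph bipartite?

2-1-13-2 is an odd cycle (length 3), and a bipartite graph can contain only even cycles.

No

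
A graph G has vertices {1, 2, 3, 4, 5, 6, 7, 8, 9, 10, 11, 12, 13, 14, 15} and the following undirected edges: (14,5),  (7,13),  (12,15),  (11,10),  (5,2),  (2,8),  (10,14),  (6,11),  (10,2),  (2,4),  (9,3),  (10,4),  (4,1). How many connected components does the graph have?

4

Component: {3, 9}
Component: {7, 13}
Component: {12, 15}
Component: {1, 2, 4, 5, 6, 8, 10, 11, 14}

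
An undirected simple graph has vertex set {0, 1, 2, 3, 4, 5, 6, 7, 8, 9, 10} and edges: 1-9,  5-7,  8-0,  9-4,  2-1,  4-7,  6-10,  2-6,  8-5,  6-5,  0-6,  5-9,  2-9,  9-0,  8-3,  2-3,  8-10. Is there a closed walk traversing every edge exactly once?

No

Degrees: 0:3, 1:2, 2:4, 3:2, 4:2, 5:4, 6:4, 7:2, 8:4, 9:5, 10:2
Vertices with odd degree: 0, 9. An Eulerian circuit requires all degrees even.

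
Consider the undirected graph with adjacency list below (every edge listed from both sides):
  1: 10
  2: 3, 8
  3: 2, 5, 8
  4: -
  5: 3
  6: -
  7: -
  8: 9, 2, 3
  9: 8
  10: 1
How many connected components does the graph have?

5

Component: {4}
Component: {6}
Component: {7}
Component: {1, 10}
Component: {2, 3, 5, 8, 9}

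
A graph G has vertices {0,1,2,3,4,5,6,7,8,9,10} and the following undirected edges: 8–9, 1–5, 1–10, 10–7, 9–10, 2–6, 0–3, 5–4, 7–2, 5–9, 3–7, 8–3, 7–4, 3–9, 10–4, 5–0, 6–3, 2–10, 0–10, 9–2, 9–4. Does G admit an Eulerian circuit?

Degrees: 0:3, 1:2, 2:4, 3:5, 4:4, 5:4, 6:2, 7:4, 8:2, 9:6, 10:6
0, 3 have odd degree; an Eulerian circuit needs every degree to be even, so none exists.

No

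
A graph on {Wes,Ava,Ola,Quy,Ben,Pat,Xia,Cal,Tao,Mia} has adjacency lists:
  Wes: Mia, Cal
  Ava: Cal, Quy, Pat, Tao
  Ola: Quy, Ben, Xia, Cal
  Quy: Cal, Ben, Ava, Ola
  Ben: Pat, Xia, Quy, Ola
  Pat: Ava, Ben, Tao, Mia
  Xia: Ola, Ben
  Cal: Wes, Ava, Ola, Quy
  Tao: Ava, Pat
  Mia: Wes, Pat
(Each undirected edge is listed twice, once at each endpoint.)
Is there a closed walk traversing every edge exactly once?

Yes

Degrees: Wes:2, Ava:4, Ola:4, Quy:4, Ben:4, Pat:4, Xia:2, Cal:4, Tao:2, Mia:2
Every vertex has even degree and the edges form a single connected piece, so an Eulerian circuit exists.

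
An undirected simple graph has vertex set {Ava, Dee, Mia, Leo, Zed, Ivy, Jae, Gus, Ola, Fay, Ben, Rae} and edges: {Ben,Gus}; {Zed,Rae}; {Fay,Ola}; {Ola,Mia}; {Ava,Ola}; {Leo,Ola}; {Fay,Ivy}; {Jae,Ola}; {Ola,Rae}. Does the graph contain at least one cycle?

No

The graph has 12 vertices, 9 edges, and 3 connected components.
Since 9 = 12 - 3, the graph is a forest and contains no cycle.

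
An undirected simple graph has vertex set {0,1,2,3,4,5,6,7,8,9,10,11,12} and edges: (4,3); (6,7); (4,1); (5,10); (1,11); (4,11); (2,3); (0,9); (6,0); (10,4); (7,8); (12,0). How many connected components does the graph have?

2

Component: {0, 6, 7, 8, 9, 12}
Component: {1, 2, 3, 4, 5, 10, 11}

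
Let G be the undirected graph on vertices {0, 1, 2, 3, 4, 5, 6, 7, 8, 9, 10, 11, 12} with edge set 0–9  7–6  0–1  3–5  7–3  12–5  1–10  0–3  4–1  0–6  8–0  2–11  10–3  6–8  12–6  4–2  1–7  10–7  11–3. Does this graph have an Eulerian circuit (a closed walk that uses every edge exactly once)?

Degrees: 0:5, 1:4, 2:2, 3:5, 4:2, 5:2, 6:4, 7:4, 8:2, 9:1, 10:3, 11:2, 12:2
0, 3, 9, 10 have odd degree; an Eulerian circuit needs every degree to be even, so none exists.

No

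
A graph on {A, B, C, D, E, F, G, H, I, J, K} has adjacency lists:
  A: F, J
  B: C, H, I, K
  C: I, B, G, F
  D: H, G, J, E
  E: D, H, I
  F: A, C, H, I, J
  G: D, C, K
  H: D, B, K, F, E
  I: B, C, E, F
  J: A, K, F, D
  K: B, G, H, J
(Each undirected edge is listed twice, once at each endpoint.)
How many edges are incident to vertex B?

Neighbors of B: C, H, I, K.

4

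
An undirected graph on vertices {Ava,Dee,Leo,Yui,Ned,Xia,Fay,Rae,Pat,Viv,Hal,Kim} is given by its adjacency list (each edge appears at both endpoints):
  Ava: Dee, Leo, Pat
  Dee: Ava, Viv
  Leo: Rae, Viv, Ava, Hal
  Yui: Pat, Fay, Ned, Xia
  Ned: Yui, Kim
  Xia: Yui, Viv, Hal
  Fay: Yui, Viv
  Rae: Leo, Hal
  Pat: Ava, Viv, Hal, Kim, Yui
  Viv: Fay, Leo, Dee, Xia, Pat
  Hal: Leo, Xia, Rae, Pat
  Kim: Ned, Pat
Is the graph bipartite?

Leo-Rae-Hal-Leo is an odd cycle (length 3), and a bipartite graph can contain only even cycles.

No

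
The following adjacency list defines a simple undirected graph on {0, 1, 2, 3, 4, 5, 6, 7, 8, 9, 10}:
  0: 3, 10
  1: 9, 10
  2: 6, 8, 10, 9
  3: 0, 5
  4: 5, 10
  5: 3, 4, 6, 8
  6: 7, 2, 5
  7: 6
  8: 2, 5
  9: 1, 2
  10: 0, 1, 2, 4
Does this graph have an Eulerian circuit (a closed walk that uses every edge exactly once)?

Degrees: 0:2, 1:2, 2:4, 3:2, 4:2, 5:4, 6:3, 7:1, 8:2, 9:2, 10:4
6, 7 have odd degree; an Eulerian circuit needs every degree to be even, so none exists.

No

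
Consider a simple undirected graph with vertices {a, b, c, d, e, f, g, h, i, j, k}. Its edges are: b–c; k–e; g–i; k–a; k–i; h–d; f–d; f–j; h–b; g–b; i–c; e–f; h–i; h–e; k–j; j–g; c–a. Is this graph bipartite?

Yes

A valid 2-coloring puts {c, f, g, h, k} on one side and {a, b, d, e, i, j} on the other; every edge crosses between the two sides.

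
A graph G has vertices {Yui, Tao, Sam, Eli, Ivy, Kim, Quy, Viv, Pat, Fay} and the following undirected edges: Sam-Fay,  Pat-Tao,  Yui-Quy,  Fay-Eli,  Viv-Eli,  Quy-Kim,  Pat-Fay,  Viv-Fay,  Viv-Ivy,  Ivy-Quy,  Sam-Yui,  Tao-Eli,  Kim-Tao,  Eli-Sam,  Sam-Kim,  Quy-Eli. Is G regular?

No

Degrees: Yui:2, Tao:3, Sam:4, Eli:5, Ivy:2, Kim:3, Quy:4, Viv:3, Pat:2, Fay:4
Degrees are not all equal (e.g. deg(Yui)=2 but deg(Eli)=5); not regular.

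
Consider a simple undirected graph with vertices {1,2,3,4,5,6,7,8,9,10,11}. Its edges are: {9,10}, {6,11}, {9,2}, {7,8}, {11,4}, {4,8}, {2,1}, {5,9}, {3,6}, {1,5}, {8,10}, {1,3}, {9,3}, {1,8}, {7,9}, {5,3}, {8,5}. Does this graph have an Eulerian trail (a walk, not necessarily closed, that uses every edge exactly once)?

Degrees: 1:4, 2:2, 3:4, 4:2, 5:4, 6:2, 7:2, 8:5, 9:5, 10:2, 11:2
Odd-degree vertices: 8, 9 (2 total).
With 2 odd-degree vertices and all edges in one connected piece, an Eulerian trail exists (from 8 to 9).

Yes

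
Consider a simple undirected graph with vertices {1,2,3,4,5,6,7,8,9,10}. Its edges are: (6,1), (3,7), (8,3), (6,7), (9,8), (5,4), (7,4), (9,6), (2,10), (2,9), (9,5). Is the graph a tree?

No

|V| = 10, |E| = 11.
A tree on 10 vertices has exactly 9 edges; this graph has 11, so it contains a cycle and is not a tree.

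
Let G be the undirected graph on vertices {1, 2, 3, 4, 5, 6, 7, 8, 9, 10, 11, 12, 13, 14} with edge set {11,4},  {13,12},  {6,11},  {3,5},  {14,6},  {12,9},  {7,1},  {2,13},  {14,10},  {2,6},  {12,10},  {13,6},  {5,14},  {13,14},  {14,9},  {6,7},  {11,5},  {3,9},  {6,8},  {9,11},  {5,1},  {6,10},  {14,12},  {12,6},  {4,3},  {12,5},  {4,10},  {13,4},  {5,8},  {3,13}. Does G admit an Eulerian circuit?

Degrees: 1:2, 2:2, 3:4, 4:4, 5:6, 6:8, 7:2, 8:2, 9:4, 10:4, 11:4, 12:6, 13:6, 14:6
Every vertex has even degree and the edges form a single connected piece, so an Eulerian circuit exists.

Yes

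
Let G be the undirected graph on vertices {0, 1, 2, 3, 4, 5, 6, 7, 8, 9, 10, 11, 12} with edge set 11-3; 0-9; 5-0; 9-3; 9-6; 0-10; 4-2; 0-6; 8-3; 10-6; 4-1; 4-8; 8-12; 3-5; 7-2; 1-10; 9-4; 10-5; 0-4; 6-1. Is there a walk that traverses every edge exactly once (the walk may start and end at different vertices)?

No

Degrees: 0:5, 1:3, 2:2, 3:4, 4:5, 5:3, 6:4, 7:1, 8:3, 9:4, 10:4, 11:1, 12:1
Odd-degree vertices: 0, 1, 4, 5, 7, 8, 11, 12 (8 total).
With 8 odd-degree vertices (more than two), no single trail can use every edge.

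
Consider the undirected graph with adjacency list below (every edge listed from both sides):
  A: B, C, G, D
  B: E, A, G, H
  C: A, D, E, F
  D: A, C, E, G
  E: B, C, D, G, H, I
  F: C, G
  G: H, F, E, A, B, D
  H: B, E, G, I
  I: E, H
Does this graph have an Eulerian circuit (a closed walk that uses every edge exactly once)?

Degrees: A:4, B:4, C:4, D:4, E:6, F:2, G:6, H:4, I:2
All degrees are even and the non-isolated vertices are connected — an Eulerian circuit exists.

Yes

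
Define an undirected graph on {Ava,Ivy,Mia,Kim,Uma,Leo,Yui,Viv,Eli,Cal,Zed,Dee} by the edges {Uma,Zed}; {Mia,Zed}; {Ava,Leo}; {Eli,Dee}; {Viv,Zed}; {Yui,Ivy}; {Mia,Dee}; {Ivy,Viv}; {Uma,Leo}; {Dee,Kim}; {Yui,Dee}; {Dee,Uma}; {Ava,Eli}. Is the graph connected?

Component: {Cal}
Component: {Ava, Ivy, Mia, Kim, Uma, Leo, Yui, Viv, Eli, Zed, Dee}
There are 2 separate components, so the graph is not connected.

No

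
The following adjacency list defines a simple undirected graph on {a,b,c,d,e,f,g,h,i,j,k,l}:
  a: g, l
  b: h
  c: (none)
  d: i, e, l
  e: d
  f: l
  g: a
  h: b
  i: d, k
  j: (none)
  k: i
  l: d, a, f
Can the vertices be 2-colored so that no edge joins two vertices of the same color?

Yes

A valid 2-coloring puts {c, e, g, h, i, j, l} on one side and {a, b, d, f, k} on the other; every edge crosses between the two sides.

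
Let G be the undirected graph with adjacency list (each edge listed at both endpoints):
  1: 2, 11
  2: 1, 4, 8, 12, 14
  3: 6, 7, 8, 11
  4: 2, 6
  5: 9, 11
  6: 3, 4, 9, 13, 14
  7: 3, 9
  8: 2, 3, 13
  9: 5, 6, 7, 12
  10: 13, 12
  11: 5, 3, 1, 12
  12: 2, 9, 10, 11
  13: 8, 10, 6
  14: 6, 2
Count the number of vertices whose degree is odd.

4

Degrees: 1:2, 2:5, 3:4, 4:2, 5:2, 6:5, 7:2, 8:3, 9:4, 10:2, 11:4, 12:4, 13:3, 14:2
Odd-degree vertices: 2, 6, 8, 13.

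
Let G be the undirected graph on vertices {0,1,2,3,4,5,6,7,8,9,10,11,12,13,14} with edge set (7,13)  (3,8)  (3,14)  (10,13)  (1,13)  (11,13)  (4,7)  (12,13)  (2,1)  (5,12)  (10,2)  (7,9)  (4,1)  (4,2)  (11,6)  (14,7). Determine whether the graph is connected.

No

Component: {0}
Component: {1, 2, 3, 4, 5, 6, 7, 8, 9, 10, 11, 12, 13, 14}
There are 2 separate components, so the graph is not connected.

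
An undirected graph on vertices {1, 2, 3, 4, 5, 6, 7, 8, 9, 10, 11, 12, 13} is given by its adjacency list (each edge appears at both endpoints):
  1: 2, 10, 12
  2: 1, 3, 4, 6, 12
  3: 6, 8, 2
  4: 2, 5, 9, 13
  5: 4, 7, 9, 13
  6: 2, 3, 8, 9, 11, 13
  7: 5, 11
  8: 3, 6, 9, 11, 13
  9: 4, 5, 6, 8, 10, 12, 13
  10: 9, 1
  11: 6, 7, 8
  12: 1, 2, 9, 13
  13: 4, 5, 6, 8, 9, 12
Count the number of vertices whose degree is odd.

Degrees: 1:3, 2:5, 3:3, 4:4, 5:4, 6:6, 7:2, 8:5, 9:7, 10:2, 11:3, 12:4, 13:6
Odd-degree vertices: 1, 2, 3, 8, 9, 11.

6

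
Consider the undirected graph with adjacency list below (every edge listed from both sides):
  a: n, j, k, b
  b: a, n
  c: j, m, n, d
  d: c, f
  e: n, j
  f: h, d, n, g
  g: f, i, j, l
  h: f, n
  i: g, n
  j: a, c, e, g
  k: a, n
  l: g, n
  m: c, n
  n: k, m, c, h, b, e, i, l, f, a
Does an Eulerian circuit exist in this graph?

Degrees: a:4, b:2, c:4, d:2, e:2, f:4, g:4, h:2, i:2, j:4, k:2, l:2, m:2, n:10
All degrees are even and the non-isolated vertices are connected — an Eulerian circuit exists.

Yes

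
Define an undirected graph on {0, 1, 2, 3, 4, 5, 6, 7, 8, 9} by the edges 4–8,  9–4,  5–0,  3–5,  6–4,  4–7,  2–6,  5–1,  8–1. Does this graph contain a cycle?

No

The graph has 10 vertices, 9 edges, and 1 connected component.
A forest on 10 vertices with 1 component has exactly 9 edges, which matches — so no cycle.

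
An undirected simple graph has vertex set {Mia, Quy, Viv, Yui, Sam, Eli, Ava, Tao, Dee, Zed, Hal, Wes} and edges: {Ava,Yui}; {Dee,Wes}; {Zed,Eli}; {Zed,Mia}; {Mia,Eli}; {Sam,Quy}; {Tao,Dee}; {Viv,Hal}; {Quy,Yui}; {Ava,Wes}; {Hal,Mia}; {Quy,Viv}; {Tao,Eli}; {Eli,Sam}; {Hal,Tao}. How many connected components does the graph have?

Component: {Mia, Quy, Viv, Yui, Sam, Eli, Ava, Tao, Dee, Zed, Hal, Wes}

1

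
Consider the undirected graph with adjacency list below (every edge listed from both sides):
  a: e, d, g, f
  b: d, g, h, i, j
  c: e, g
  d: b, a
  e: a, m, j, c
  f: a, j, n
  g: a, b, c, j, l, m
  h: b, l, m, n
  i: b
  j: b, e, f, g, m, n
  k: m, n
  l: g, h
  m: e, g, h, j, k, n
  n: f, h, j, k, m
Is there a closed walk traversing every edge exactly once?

No

Degrees: a:4, b:5, c:2, d:2, e:4, f:3, g:6, h:4, i:1, j:6, k:2, l:2, m:6, n:5
b, f, i, n have odd degree; an Eulerian circuit needs every degree to be even, so none exists.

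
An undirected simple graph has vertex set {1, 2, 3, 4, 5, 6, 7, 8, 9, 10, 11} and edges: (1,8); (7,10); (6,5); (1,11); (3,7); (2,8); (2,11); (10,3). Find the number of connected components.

Component: {4}
Component: {9}
Component: {5, 6}
Component: {3, 7, 10}
Component: {1, 2, 8, 11}

5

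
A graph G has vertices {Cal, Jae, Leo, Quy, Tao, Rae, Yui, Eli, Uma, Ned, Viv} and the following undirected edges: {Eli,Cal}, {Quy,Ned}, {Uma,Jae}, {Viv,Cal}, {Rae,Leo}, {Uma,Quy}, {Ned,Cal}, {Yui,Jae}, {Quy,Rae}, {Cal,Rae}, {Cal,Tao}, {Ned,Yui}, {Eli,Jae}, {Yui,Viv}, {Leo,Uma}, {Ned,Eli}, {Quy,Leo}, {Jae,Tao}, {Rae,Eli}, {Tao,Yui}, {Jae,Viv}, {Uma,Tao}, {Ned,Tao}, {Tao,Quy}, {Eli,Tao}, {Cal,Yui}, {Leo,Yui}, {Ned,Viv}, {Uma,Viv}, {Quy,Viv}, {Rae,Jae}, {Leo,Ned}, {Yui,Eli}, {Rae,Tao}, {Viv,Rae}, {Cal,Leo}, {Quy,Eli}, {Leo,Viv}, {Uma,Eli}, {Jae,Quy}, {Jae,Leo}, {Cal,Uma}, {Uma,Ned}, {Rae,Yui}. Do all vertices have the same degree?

Yes

Degrees: Cal:8, Jae:8, Leo:8, Quy:8, Tao:8, Rae:8, Yui:8, Eli:8, Uma:8, Ned:8, Viv:8
All degrees equal 8; the graph is regular.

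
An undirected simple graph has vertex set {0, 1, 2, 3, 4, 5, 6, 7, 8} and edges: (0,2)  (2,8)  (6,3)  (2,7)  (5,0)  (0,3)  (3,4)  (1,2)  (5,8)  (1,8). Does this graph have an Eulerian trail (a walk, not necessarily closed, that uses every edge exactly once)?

No

Degrees: 0:3, 1:2, 2:4, 3:3, 4:1, 5:2, 6:1, 7:1, 8:3
Odd-degree vertices: 0, 3, 4, 6, 7, 8 (6 total).
An Eulerian trail requires 0 or 2 odd-degree vertices; here there are 6.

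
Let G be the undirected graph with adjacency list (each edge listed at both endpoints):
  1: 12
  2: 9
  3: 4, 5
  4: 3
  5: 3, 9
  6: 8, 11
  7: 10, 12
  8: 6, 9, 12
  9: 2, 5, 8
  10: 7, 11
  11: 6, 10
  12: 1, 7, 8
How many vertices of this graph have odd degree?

6

Degrees: 1:1, 2:1, 3:2, 4:1, 5:2, 6:2, 7:2, 8:3, 9:3, 10:2, 11:2, 12:3
Odd-degree vertices: 1, 2, 4, 8, 9, 12.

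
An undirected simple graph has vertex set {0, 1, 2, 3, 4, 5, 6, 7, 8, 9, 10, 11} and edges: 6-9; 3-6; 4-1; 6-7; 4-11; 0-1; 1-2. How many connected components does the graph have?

5

Component: {5}
Component: {8}
Component: {10}
Component: {3, 6, 7, 9}
Component: {0, 1, 2, 4, 11}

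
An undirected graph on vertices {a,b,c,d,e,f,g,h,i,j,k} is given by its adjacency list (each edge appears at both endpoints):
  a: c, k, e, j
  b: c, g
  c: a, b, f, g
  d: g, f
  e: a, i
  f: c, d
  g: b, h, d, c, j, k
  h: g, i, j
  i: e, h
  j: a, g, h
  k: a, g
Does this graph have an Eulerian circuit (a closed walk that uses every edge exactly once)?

No

Degrees: a:4, b:2, c:4, d:2, e:2, f:2, g:6, h:3, i:2, j:3, k:2
h, j have odd degree; an Eulerian circuit needs every degree to be even, so none exists.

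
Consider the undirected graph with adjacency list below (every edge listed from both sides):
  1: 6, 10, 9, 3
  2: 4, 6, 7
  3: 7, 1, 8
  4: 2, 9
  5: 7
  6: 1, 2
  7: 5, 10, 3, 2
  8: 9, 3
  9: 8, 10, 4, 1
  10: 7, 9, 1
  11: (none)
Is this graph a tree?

No

The graph has 11 vertices and 14 edges.
It splits into 2 components, so it cannot be a tree.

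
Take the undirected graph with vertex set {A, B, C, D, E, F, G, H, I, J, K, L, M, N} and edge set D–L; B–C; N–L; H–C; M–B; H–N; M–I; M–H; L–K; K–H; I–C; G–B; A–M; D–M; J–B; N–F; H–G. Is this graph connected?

Component: {E}
Component: {A, B, C, D, F, G, H, I, J, K, L, M, N}
No edge joins these 2 groups, so the graph is disconnected.

No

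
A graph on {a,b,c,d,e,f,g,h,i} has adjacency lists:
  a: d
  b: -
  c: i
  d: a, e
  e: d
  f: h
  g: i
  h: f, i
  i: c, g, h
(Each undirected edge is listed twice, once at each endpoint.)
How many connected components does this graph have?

3

Component: {b}
Component: {a, d, e}
Component: {c, f, g, h, i}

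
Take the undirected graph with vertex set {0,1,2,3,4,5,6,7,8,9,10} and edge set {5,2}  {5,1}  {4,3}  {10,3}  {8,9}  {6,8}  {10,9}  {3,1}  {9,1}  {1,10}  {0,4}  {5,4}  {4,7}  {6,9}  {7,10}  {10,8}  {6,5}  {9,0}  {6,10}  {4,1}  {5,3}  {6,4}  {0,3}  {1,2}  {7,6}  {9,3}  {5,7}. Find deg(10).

Neighbors of 10: 1, 3, 6, 7, 8, 9.

6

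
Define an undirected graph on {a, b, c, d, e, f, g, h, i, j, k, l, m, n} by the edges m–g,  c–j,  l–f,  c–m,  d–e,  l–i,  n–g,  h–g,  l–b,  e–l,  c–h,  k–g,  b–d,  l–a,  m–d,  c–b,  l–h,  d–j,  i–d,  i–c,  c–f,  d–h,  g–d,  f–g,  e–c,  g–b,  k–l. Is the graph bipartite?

No

m-d-g-m is an odd cycle (length 3), and a bipartite graph can contain only even cycles.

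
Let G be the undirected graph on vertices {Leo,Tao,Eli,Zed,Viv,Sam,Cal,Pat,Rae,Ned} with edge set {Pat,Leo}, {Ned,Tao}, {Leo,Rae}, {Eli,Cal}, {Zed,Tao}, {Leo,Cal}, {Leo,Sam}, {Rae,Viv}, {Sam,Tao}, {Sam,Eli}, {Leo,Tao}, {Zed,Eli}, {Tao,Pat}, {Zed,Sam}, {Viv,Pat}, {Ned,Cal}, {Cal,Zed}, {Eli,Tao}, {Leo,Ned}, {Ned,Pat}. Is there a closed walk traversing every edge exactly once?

Degrees: Leo:6, Tao:6, Eli:4, Zed:4, Viv:2, Sam:4, Cal:4, Pat:4, Rae:2, Ned:4
All degrees are even and the non-isolated vertices are connected — an Eulerian circuit exists.

Yes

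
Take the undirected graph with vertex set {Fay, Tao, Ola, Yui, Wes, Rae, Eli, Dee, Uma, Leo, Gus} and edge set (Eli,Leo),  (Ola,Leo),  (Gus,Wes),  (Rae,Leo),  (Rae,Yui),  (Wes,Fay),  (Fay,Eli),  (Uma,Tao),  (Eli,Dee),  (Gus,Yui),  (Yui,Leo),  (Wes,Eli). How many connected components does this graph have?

2

Component: {Tao, Uma}
Component: {Fay, Ola, Yui, Wes, Rae, Eli, Dee, Leo, Gus}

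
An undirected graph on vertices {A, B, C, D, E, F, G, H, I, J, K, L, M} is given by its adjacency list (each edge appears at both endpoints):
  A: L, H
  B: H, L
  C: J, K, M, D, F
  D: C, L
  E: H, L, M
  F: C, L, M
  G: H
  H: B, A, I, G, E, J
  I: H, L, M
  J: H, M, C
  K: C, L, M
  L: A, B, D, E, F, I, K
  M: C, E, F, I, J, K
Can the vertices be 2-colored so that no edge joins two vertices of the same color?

The cycle K-C-M-K has length 3, which is odd, so the graph is not bipartite.

No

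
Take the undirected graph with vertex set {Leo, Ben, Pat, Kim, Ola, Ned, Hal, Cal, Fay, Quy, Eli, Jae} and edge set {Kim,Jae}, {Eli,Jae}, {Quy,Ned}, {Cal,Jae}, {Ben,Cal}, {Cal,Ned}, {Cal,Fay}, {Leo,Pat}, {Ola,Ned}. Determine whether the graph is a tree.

|V| = 12, |E| = 9.
It splits into 3 components, so it cannot be a tree.

No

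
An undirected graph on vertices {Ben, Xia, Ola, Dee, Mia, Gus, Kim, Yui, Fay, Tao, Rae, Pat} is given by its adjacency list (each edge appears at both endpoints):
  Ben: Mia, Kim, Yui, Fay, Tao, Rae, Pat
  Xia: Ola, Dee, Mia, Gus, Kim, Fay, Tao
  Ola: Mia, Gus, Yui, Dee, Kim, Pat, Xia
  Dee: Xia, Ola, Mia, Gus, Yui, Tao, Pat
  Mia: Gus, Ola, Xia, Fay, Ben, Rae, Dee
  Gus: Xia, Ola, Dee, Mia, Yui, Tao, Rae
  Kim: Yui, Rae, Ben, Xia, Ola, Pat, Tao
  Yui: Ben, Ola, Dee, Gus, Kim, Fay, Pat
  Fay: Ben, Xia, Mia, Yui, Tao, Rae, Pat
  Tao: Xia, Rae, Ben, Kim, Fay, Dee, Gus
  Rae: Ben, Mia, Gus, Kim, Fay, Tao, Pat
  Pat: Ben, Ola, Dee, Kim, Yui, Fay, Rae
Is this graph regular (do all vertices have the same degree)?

Yes

Degrees: Ben:7, Xia:7, Ola:7, Dee:7, Mia:7, Gus:7, Kim:7, Yui:7, Fay:7, Tao:7, Rae:7, Pat:7
Every vertex has degree 7, so the graph is 7-regular.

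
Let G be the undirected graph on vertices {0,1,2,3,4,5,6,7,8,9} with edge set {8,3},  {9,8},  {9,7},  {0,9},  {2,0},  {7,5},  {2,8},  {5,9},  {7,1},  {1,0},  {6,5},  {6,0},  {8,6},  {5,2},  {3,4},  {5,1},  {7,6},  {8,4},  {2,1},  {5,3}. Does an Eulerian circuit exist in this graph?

Degrees: 0:4, 1:4, 2:4, 3:3, 4:2, 5:6, 6:4, 7:4, 8:5, 9:4
3, 8 have odd degree; an Eulerian circuit needs every degree to be even, so none exists.

No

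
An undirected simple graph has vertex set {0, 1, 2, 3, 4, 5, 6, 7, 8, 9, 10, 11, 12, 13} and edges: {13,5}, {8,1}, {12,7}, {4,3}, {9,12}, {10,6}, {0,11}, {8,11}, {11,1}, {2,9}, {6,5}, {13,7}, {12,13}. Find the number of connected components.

Component: {3, 4}
Component: {0, 1, 8, 11}
Component: {2, 5, 6, 7, 9, 10, 12, 13}

3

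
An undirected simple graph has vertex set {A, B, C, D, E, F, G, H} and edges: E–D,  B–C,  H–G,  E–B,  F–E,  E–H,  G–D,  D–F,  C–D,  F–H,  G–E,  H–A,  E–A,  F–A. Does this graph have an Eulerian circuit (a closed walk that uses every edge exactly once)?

No

Degrees: A:3, B:2, C:2, D:4, E:6, F:4, G:3, H:4
A, G have odd degree; an Eulerian circuit needs every degree to be even, so none exists.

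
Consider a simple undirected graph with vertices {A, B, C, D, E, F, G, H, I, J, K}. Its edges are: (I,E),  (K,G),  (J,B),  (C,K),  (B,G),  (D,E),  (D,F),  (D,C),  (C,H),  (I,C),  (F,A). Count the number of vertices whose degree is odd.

Degrees: A:1, B:2, C:4, D:3, E:2, F:2, G:2, H:1, I:2, J:1, K:2
Odd-degree vertices: A, D, H, J.

4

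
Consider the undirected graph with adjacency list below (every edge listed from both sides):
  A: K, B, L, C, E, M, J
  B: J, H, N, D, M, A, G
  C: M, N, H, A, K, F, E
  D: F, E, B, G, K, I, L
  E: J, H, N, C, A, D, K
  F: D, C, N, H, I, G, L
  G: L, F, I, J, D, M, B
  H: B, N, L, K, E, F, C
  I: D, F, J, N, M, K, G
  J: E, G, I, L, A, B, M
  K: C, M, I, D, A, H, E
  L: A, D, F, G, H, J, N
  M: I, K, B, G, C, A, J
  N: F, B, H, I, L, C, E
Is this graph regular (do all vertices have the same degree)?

Degrees: A:7, B:7, C:7, D:7, E:7, F:7, G:7, H:7, I:7, J:7, K:7, L:7, M:7, N:7
All degrees equal 7; the graph is regular.

Yes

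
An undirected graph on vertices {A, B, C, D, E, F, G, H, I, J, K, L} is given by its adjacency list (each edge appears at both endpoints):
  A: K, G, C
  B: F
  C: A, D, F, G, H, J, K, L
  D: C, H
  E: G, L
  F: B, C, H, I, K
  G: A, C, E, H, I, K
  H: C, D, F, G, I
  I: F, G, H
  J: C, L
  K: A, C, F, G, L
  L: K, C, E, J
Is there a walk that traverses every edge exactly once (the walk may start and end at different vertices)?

No

Degrees: A:3, B:1, C:8, D:2, E:2, F:5, G:6, H:5, I:3, J:2, K:5, L:4
Odd-degree vertices: A, B, F, H, I, K (6 total).
With 6 odd-degree vertices (more than two), no single trail can use every edge.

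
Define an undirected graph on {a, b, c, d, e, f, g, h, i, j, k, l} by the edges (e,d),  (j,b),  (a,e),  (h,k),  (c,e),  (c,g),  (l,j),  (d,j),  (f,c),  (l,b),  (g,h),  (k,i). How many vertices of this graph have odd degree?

6

Degrees: a:1, b:2, c:3, d:2, e:3, f:1, g:2, h:2, i:1, j:3, k:2, l:2
Odd-degree vertices: a, c, e, f, i, j.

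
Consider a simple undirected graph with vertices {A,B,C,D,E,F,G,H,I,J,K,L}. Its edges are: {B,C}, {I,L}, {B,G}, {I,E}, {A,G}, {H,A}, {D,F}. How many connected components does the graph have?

5

Component: {J}
Component: {K}
Component: {D, F}
Component: {E, I, L}
Component: {A, B, C, G, H}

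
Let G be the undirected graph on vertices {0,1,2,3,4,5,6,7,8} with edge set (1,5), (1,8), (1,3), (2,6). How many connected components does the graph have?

Component: {0}
Component: {4}
Component: {7}
Component: {2, 6}
Component: {1, 3, 5, 8}

5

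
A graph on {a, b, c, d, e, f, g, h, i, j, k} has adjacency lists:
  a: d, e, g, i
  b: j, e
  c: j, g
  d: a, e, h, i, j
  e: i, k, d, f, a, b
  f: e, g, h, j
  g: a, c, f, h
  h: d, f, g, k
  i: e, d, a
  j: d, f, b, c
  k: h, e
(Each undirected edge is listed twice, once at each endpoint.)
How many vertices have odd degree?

Degrees: a:4, b:2, c:2, d:5, e:6, f:4, g:4, h:4, i:3, j:4, k:2
Odd-degree vertices: d, i.

2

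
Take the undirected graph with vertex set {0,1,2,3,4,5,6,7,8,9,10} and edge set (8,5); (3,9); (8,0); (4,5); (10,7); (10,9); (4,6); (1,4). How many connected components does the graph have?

Component: {2}
Component: {3, 7, 9, 10}
Component: {0, 1, 4, 5, 6, 8}

3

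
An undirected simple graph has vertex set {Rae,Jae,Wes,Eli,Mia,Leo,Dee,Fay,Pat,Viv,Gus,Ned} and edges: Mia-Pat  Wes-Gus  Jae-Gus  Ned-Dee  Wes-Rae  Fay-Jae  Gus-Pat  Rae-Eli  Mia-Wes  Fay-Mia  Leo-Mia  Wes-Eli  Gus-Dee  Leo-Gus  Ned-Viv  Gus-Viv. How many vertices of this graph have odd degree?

0

Degrees: Rae:2, Jae:2, Wes:4, Eli:2, Mia:4, Leo:2, Dee:2, Fay:2, Pat:2, Viv:2, Gus:6, Ned:2
Odd-degree vertices: none.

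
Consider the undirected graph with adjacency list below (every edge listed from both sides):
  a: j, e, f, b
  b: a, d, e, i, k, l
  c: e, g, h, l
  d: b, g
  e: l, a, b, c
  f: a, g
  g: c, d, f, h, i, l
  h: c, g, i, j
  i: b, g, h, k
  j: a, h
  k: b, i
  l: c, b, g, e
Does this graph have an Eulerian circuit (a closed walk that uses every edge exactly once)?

Degrees: a:4, b:6, c:4, d:2, e:4, f:2, g:6, h:4, i:4, j:2, k:2, l:4
All degrees are even and the non-isolated vertices are connected — an Eulerian circuit exists.

Yes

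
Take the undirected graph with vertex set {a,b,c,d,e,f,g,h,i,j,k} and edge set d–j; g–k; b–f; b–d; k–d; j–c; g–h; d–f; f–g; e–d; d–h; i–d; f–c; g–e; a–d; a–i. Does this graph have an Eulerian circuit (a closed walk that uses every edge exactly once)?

Degrees: a:2, b:2, c:2, d:8, e:2, f:4, g:4, h:2, i:2, j:2, k:2
Every vertex has even degree and the edges form a single connected piece, so an Eulerian circuit exists.

Yes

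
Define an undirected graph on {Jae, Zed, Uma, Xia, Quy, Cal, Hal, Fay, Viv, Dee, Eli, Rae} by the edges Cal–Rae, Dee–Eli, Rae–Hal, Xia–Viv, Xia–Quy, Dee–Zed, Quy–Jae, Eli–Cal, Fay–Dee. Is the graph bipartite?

Yes

A valid 2-coloring puts {Uma, Quy, Cal, Hal, Viv, Dee} on one side and {Jae, Zed, Xia, Fay, Eli, Rae} on the other; every edge crosses between the two sides.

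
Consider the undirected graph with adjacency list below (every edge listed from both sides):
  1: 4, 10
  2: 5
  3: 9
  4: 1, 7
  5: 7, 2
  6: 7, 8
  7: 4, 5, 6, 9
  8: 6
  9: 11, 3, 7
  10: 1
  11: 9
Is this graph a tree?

The graph has 11 vertices and 10 edges.
Connected and |E| = |V| - 1, which characterizes a tree.

Yes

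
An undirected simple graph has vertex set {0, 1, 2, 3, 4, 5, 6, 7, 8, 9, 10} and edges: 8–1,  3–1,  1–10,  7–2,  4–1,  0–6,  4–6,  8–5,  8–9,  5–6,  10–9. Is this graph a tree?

The graph has 11 vertices and 11 edges.
It splits into 2 components, so it cannot be a tree.

No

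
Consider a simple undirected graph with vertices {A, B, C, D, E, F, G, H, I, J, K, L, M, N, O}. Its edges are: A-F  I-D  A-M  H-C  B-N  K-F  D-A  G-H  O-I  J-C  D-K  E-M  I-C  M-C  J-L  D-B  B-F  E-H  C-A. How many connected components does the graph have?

1

Component: {A, B, C, D, E, F, G, H, I, J, K, L, M, N, O}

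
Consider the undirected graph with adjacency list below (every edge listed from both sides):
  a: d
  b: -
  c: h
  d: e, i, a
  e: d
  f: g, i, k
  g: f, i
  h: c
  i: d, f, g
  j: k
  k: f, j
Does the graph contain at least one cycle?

Yes

|V| = 11, |E| = 9, number of components = 3.
Since 9 > 11 - 3, a cycle must exist; for instance i-g-f-i.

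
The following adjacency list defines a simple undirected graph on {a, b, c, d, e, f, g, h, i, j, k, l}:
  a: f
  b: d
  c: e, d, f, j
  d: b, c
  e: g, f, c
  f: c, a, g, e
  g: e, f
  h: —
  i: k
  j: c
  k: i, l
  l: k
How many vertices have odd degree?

Degrees: a:1, b:1, c:4, d:2, e:3, f:4, g:2, h:0, i:1, j:1, k:2, l:1
Odd-degree vertices: a, b, e, i, j, l.

6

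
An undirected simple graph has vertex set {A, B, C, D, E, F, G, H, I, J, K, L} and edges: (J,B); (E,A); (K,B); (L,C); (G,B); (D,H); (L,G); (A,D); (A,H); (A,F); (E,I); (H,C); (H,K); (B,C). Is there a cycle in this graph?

|V| = 12, |E| = 14, number of components = 1.
One cycle is A-H-D-A.

Yes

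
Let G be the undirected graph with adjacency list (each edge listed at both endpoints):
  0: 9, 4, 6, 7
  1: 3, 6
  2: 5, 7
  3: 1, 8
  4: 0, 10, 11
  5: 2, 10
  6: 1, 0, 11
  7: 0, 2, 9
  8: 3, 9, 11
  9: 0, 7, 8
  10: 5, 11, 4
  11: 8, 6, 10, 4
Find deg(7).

Neighbors of 7: 0, 2, 9.

3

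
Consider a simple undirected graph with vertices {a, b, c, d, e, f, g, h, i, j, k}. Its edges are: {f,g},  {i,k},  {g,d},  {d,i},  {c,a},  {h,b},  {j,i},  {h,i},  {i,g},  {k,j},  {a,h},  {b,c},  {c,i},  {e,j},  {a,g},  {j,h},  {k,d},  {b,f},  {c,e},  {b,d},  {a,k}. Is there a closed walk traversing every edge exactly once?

Yes

Degrees: a:4, b:4, c:4, d:4, e:2, f:2, g:4, h:4, i:6, j:4, k:4
All degrees are even and the non-isolated vertices are connected — an Eulerian circuit exists.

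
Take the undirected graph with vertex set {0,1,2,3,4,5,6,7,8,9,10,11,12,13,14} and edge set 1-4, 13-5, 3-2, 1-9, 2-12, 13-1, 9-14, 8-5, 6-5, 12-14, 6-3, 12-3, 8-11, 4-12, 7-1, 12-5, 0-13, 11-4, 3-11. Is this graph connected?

Component: {10}
Component: {0, 1, 2, 3, 4, 5, 6, 7, 8, 9, 11, 12, 13, 14}
No edge joins these 2 groups, so the graph is disconnected.

No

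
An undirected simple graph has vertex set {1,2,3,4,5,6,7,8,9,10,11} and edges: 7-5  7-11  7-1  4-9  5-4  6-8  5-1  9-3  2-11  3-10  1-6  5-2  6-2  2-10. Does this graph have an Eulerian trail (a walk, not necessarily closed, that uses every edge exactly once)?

Degrees: 1:3, 2:4, 3:2, 4:2, 5:4, 6:3, 7:3, 8:1, 9:2, 10:2, 11:2
Odd-degree vertices: 1, 6, 7, 8 (4 total).
An Eulerian trail requires 0 or 2 odd-degree vertices; here there are 4.

No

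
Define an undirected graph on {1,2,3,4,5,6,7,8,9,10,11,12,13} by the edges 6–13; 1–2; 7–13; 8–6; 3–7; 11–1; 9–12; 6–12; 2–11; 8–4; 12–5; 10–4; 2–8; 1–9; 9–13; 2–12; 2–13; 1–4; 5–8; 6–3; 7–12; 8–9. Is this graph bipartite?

No

The cycle 2-11-1-2 has length 3, which is odd, so the graph is not bipartite.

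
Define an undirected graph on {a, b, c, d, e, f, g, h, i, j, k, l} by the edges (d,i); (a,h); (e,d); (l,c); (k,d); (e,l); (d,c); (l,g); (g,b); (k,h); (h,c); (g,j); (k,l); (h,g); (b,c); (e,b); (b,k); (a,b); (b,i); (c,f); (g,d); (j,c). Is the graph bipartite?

Yes

A valid 2-coloring puts {b, d, f, h, j, l} on one side and {a, c, e, g, i, k} on the other; every edge crosses between the two sides.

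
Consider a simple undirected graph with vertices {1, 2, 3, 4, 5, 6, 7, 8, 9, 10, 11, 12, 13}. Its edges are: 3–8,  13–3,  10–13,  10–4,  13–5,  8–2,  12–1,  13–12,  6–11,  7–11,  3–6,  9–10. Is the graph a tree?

Yes

|V| = 13, |E| = 12.
It is connected with exactly 12 edges, hence acyclic — it is a tree.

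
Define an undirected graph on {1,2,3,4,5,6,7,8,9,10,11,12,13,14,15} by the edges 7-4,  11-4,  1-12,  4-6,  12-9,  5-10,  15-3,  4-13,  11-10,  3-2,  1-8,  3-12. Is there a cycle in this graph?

|V| = 15, |E| = 12, number of components = 3.
A forest on 15 vertices with 3 components has exactly 12 edges, which matches — so no cycle.

No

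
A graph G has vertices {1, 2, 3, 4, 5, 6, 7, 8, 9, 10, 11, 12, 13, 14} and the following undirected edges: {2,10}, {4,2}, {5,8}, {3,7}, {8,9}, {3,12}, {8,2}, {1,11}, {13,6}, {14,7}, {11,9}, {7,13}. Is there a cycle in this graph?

No

The graph has 14 vertices, 12 edges, and 2 connected components.
Since 12 = 14 - 2, the graph is a forest and contains no cycle.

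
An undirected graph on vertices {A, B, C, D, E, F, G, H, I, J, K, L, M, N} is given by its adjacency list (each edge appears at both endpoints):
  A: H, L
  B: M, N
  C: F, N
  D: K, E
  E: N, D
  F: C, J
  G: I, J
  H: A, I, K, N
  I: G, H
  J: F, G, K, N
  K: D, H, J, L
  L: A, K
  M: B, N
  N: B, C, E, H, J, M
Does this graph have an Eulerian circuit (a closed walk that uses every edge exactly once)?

Degrees: A:2, B:2, C:2, D:2, E:2, F:2, G:2, H:4, I:2, J:4, K:4, L:2, M:2, N:6
Every vertex has even degree and the edges form a single connected piece, so an Eulerian circuit exists.

Yes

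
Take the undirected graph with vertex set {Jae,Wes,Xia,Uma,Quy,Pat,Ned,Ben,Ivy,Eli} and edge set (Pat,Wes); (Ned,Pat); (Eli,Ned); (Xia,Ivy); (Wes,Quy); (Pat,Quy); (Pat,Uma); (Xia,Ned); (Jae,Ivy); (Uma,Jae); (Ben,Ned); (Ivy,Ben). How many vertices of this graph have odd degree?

2

Degrees: Jae:2, Wes:2, Xia:2, Uma:2, Quy:2, Pat:4, Ned:4, Ben:2, Ivy:3, Eli:1
Odd-degree vertices: Ivy, Eli.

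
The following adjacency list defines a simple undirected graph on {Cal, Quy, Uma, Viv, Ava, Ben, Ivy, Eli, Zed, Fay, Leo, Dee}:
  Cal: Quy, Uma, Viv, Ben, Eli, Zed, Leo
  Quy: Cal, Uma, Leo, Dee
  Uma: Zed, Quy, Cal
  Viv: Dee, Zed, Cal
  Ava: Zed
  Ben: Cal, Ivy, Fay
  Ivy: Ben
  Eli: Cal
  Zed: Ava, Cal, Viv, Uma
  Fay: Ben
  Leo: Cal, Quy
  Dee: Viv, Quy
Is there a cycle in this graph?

Yes

|V| = 12, |E| = 16, number of components = 1.
One cycle is Cal-Quy-Uma-Zed-Viv-Cal.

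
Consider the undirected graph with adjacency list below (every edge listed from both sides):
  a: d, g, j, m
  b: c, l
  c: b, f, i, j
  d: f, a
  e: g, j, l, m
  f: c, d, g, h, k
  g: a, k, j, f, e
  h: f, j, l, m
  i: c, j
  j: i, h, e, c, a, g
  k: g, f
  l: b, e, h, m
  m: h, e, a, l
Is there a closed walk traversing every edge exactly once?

No

Degrees: a:4, b:2, c:4, d:2, e:4, f:5, g:5, h:4, i:2, j:6, k:2, l:4, m:4
Vertices with odd degree: f, g. An Eulerian circuit requires all degrees even.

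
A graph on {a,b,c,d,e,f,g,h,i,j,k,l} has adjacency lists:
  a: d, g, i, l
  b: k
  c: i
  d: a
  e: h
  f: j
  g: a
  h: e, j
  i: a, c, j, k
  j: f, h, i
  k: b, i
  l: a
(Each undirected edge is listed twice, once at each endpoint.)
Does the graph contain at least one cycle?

No

|V| = 12, |E| = 11, number of components = 1.
A forest on 12 vertices with 1 component has exactly 11 edges, which matches — so no cycle.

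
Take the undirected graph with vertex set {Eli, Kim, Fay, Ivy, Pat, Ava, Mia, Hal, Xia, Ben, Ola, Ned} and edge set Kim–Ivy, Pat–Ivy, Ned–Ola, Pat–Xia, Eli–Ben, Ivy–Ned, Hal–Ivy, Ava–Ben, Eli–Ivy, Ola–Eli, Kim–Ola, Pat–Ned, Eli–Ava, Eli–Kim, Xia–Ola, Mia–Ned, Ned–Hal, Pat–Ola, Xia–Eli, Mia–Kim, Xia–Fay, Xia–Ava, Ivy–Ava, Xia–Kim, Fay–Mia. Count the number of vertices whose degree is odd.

4

Degrees: Eli:6, Kim:5, Fay:2, Ivy:6, Pat:4, Ava:4, Mia:3, Hal:2, Xia:6, Ben:2, Ola:5, Ned:5
Odd-degree vertices: Kim, Mia, Ola, Ned.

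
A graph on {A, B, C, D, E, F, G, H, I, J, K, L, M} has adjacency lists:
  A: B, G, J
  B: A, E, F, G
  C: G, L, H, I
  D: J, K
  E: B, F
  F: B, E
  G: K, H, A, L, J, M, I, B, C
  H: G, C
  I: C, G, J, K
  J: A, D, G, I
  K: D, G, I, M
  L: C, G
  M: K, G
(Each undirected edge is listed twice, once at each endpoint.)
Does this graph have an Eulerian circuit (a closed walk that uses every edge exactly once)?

Degrees: A:3, B:4, C:4, D:2, E:2, F:2, G:9, H:2, I:4, J:4, K:4, L:2, M:2
Vertices with odd degree: A, G. An Eulerian circuit requires all degrees even.

No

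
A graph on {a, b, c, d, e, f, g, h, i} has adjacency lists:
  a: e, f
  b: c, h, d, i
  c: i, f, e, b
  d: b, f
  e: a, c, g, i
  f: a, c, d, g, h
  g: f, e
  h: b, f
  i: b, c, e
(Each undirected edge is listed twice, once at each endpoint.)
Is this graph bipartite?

No

The cycle e-c-i-e has length 3, which is odd, so the graph is not bipartite.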